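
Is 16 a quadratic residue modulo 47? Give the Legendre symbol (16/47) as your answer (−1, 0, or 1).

1

Pull out 2^4: since 47 ≡ 7 (mod 8), (2/47) = +1, so (2/47)^4 = +1.
Reached (1/47) = 1. Collecting the sign flips along the way, the symbol is +1.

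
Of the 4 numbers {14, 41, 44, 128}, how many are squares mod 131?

(14/131) = -1 → non-residue.
(41/131) = +1 → QR.
(44/131) = +1 → QR.
(128/131) = -1 → non-residue.
Total quadratic residues among the 4: 2.

2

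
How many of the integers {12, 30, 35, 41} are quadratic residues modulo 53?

0

(12/53) = -1 → non-residue.
(30/53) = -1 → non-residue.
(35/53) = -1 → non-residue.
(41/53) = -1 → non-residue.
Total quadratic residues among the 4: 0.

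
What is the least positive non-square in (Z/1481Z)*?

3

(2/1481) = +1, so 2 is a residue.
(3/1481) = −1, so 3 is the smallest positive non-residue mod 1481.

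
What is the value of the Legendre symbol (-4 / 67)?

-1

Euler's criterion: (-4/67) ≡ 63^33 (mod 67).
63^2 ≡ 16 (mod 67)
63^4 ≡ 55 (mod 67)
63^8 ≡ 10 (mod 67)
63^16 ≡ 33 (mod 67)
63^32 ≡ 17 (mod 67)
63^33 = 63^(32+1) ≡ 66 (mod 67).
Result is 66 ≡ −1, so (-4/67) = −1.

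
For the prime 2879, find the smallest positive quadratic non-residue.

(2/2879) = +1, so 2 is a residue.
(3/2879) = +1, so 3 is a residue.
(4/2879) = +1, so 4 is a residue.
(5/2879) = +1, so 5 is a residue.
(6/2879) = +1, so 6 is a residue.
(7/2879) = −1, so 7 is the smallest positive non-residue mod 2879.

7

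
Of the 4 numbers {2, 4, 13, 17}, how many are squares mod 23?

(2/23) = +1 → QR.
(4/23) = +1 → QR.
(13/23) = +1 → QR.
(17/23) = -1 → non-residue.
Total quadratic residues among the 4: 3.

3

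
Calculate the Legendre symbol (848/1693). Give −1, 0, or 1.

Pull out 2^4: since 1693 ≡ 5 (mod 8), (2/1693) = -1, so (2/1693)^4 = +1.
Reciprocity: 53 ≡ 1 and 1693 ≡ 1 (mod 4), so (53/1693) = +(1693/53).
Reduce top mod 53: now compute (50/53).
Pull out 2: since 53 ≡ 5 (mod 8), (2/53) = -1.
Reciprocity: 25 ≡ 1 and 53 ≡ 1 (mod 4), so (25/53) = +(53/25).
Reduce top mod 25: now compute (3/25).
Reciprocity: 3 ≡ 3 and 25 ≡ 1 (mod 4), so (3/25) = +(25/3).
Reduce top mod 3: now compute (1/3).
Reached (1/3) = 1. Collecting the sign flips along the way, the symbol is -1.

-1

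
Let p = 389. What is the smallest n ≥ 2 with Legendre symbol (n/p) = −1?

2

(2/389) = −1, so 2 is the smallest positive non-residue mod 389.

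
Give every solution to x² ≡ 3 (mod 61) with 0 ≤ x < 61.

8, 53

61 ≡ 1 (mod 4), so we find a root by search.
Trying successive values, 8² = 64 ≡ 3 (mod 61). The other root is 61 − 8 = 53.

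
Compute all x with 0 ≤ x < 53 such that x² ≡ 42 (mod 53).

25, 28

53 ≡ 1 (mod 4), so we find a root by search.
Trying successive values, 25² = 625 ≡ 42 (mod 53). The other root is 53 − 25 = 28.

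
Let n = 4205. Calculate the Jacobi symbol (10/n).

0

Pull out 2: since 4205 ≡ 5 (mod 8), (2/4205) = -1.
Reciprocity: 5 ≡ 1 and 4205 ≡ 1 (mod 4), so (5/4205) = +(4205/5).
Reduce top mod 5: now compute (0/5).
Top reduces to 0: gcd > 1, so the symbol is 0.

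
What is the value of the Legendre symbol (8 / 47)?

1

Pull out 2^3: since 47 ≡ 7 (mod 8), (2/47) = +1, so (2/47)^3 = +1.
Reached (1/47) = 1. Collecting the sign flips along the way, the symbol is +1.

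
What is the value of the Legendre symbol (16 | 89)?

1

Pull out 2^4: since 89 ≡ 1 (mod 8), (2/89) = +1, so (2/89)^4 = +1.
Reached (1/89) = 1. Collecting the sign flips along the way, the symbol is +1.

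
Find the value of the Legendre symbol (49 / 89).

1

Euler's criterion: (49/89) ≡ 49^44 (mod 89).
49^2 ≡ 87 (mod 89)
49^4 ≡ 4 (mod 89)
49^8 ≡ 16 (mod 89)
49^16 ≡ 78 (mod 89)
49^32 ≡ 32 (mod 89)
49^44 = 49^(32+8+4) ≡ 1 (mod 89).
Result is 1, so (49/89) = 1.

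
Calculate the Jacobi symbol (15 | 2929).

Reciprocity: 15 ≡ 3 and 2929 ≡ 1 (mod 4), so (15/2929) = +(2929/15).
Reduce top mod 15: now compute (4/15).
Pull out 2^2: since 15 ≡ 7 (mod 8), (2/15) = +1, so (2/15)^2 = +1.
Reached (1/15) = 1. Collecting the sign flips along the way, the symbol is +1.

1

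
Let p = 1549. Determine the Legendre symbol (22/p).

Pull out 2: since 1549 ≡ 5 (mod 8), (2/1549) = -1.
Reciprocity: 11 ≡ 3 and 1549 ≡ 1 (mod 4), so (11/1549) = +(1549/11).
Reduce top mod 11: now compute (9/11).
Reciprocity: 9 ≡ 1 and 11 ≡ 3 (mod 4), so (9/11) = +(11/9).
Reduce top mod 9: now compute (2/9).
Pull out 2: since 9 ≡ 1 (mod 8), (2/9) = +1.
Reached (1/9) = 1. Collecting the sign flips along the way, the symbol is -1.

-1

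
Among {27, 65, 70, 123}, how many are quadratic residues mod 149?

1

(27/149) = -1 → non-residue.
(65/149) = -1 → non-residue.
(70/149) = -1 → non-residue.
(123/149) = +1 → QR.
Total quadratic residues among the 4: 1.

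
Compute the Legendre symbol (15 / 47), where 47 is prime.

-1

Reciprocity: 15 ≡ 3 and 47 ≡ 3 (mod 4), so (15/47) = −(47/15).
Reduce top mod 15: now compute (2/15).
Pull out 2: since 15 ≡ 7 (mod 8), (2/15) = +1.
Reached (1/15) = 1. Collecting the sign flips along the way, the symbol is -1.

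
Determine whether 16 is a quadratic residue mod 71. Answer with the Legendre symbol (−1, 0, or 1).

Pull out 2^4: since 71 ≡ 7 (mod 8), (2/71) = +1, so (2/71)^4 = +1.
Reached (1/71) = 1. Collecting the sign flips along the way, the symbol is +1.

1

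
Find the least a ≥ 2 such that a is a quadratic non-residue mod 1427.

2

(2/1427) = −1, so 2 is the smallest positive non-residue mod 1427.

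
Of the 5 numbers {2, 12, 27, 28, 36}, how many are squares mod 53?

(2/53) = -1 → non-residue.
(12/53) = -1 → non-residue.
(27/53) = -1 → non-residue.
(28/53) = +1 → QR.
(36/53) = +1 → QR.
Total quadratic residues among the 5: 2.

2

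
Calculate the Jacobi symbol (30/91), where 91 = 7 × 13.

1

Pull out 2: since 91 ≡ 3 (mod 8), (2/91) = -1.
Reciprocity: 15 ≡ 3 and 91 ≡ 3 (mod 4), so (15/91) = −(91/15).
Reduce top mod 15: now compute (1/15).
Reached (1/15) = 1. Collecting the sign flips along the way, the symbol is +1.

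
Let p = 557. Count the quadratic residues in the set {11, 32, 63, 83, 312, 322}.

(11/557) = -1 → non-residue.
(32/557) = -1 → non-residue.
(63/557) = +1 → QR.
(83/557) = +1 → QR.
(312/557) = -1 → non-residue.
(322/557) = +1 → QR.
Total quadratic residues among the 6: 3.

3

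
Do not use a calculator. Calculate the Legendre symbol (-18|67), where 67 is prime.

1

First reduce: -18 ≡ 49 (mod 67).
Reciprocity: 49 ≡ 1 and 67 ≡ 3 (mod 4), so (49/67) = +(67/49).
Reduce top mod 49: now compute (18/49).
Pull out 2: since 49 ≡ 1 (mod 8), (2/49) = +1.
Reciprocity: 9 ≡ 1 and 49 ≡ 1 (mod 4), so (9/49) = +(49/9).
Reduce top mod 9: now compute (4/9).
Pull out 2^2: since 9 ≡ 1 (mod 8), (2/9) = +1, so (2/9)^2 = +1.
Reached (1/9) = 1. Collecting the sign flips along the way, the symbol is +1.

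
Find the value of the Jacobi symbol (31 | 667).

Reciprocity: 31 ≡ 3 and 667 ≡ 3 (mod 4), so (31/667) = −(667/31).
Reduce top mod 31: now compute (16/31).
Pull out 2^4: since 31 ≡ 7 (mod 8), (2/31) = +1, so (2/31)^4 = +1.
Reached (1/31) = 1. Collecting the sign flips along the way, the symbol is -1.

-1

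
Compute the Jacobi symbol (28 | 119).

0

Pull out 2^2: since 119 ≡ 7 (mod 8), (2/119) = +1, so (2/119)^2 = +1.
Reciprocity: 7 ≡ 3 and 119 ≡ 3 (mod 4), so (7/119) = −(119/7).
Reduce top mod 7: now compute (0/7).
Top reduces to 0: gcd > 1, so the symbol is 0.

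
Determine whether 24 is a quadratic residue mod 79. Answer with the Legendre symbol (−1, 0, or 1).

Pull out 2^3: since 79 ≡ 7 (mod 8), (2/79) = +1, so (2/79)^3 = +1.
Reciprocity: 3 ≡ 3 and 79 ≡ 3 (mod 4), so (3/79) = −(79/3).
Reduce top mod 3: now compute (1/3).
Reached (1/3) = 1. Collecting the sign flips along the way, the symbol is -1.

-1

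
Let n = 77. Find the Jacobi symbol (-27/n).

-1

First reduce: -27 ≡ 50 (mod 77).
Pull out 2: since 77 ≡ 5 (mod 8), (2/77) = -1.
Reciprocity: 25 ≡ 1 and 77 ≡ 1 (mod 4), so (25/77) = +(77/25).
Reduce top mod 25: now compute (2/25).
Pull out 2: since 25 ≡ 1 (mod 8), (2/25) = +1.
Reached (1/25) = 1. Collecting the sign flips along the way, the symbol is -1.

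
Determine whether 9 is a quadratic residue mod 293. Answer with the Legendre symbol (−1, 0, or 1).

Reciprocity: 9 ≡ 1 and 293 ≡ 1 (mod 4), so (9/293) = +(293/9).
Reduce top mod 9: now compute (5/9).
Reciprocity: 5 ≡ 1 and 9 ≡ 1 (mod 4), so (5/9) = +(9/5).
Reduce top mod 5: now compute (4/5).
Pull out 2^2: since 5 ≡ 5 (mod 8), (2/5) = -1, so (2/5)^2 = +1.
Reached (1/5) = 1. Collecting the sign flips along the way, the symbol is +1.

1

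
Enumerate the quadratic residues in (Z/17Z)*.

Square k = 1,…,8 (k and 17−k give the same square):
1²=1, 2²=4, 3²=9, 4²=16, 5²≡8, 6²≡2, 7²≡15, 8²≡13 (mod 17).
So the quadratic residues mod 17 are {1, 2, 4, 8, 9, 13, 15, 16}.

1,2,4,8,9,13,15,16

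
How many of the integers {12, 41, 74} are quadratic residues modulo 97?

1

(12/97) = +1 → QR.
(41/97) = -1 → non-residue.
(74/97) = -1 → non-residue.
Total quadratic residues among the 3: 1.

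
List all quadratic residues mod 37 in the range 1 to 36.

Square k = 1,…,18 (k and 37−k give the same square):
1²=1, 2²=4, 3²=9, 4²=16, 5²=25, 6²=36, 7²≡12, 8²≡27, 9²≡7, 10²≡26, 11²≡10, 12²≡33, 13²≡21, 14²≡11, 15²≡3, 16²≡34, 17²≡30, 18²≡28 (mod 37).
So the quadratic residues mod 37 are {1, 3, 4, 7, 9, 10, 11, 12, 16, 21, 25, 26, 27, 28, 30, 33, 34, 36}.

1 3 4 7 9 10 11 12 16 21 25 26 27 28 30 33 34 36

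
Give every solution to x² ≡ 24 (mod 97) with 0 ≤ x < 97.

11, 86

97 ≡ 1 (mod 4), so we find a root by search.
Trying successive values, 11² = 121 ≡ 24 (mod 97). The other root is 97 − 11 = 86.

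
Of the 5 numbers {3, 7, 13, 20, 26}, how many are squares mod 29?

(3/29) = -1 → non-residue.
(7/29) = +1 → QR.
(13/29) = +1 → QR.
(20/29) = +1 → QR.
(26/29) = -1 → non-residue.
Total quadratic residues among the 5: 3.

3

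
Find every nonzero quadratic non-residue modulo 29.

2,3,8,10,11,12,14,15,17,18,19,21,26,27

Square k = 1,…,14 (k and 29−k give the same square):
1²=1, 2²=4, 3²=9, 4²=16, 5²=25, 6²≡7, 7²≡20, 8²≡6, 9²≡23, 10²≡13, 11²≡5, 12²≡28, 13²≡24, 14²≡22 (mod 29).
The residues are {1, 4, 5, 6, 7, 9, 13, 16, 20, 22, 23, 24, 25, 28}; the non-residues are the remaining 14 nonzero classes.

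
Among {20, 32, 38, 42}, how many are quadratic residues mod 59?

1

(20/59) = +1 → QR.
(32/59) = -1 → non-residue.
(38/59) = -1 → non-residue.
(42/59) = -1 → non-residue.
Total quadratic residues among the 4: 1.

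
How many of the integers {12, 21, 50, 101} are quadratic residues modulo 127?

(12/127) = -1 → non-residue.
(21/127) = +1 → QR.
(50/127) = +1 → QR.
(101/127) = -1 → non-residue.
Total quadratic residues among the 4: 2.

2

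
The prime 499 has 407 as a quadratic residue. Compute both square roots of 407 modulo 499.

Since 499 ≡ 3 (mod 4), a square root of 407 is 407^((499+1)/4) = 407^125 mod 499.
Repeated squaring: 407^2≡480, 407^4≡361, 407^8≡82, 407^16≡237, 407^32≡281, 407^64≡119 (mod 499).
407^125 = 407^(64+32+16+8+4+1) ≡ 126 (mod 499).
Check: 126² = 15876 ≡ 407 (mod 499). The two roots are 126 and 373.

126, 373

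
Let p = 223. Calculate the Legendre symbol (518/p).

First reduce: 518 ≡ 72 (mod 223).
Pull out 2^3: since 223 ≡ 7 (mod 8), (2/223) = +1, so (2/223)^3 = +1.
Reciprocity: 9 ≡ 1 and 223 ≡ 3 (mod 4), so (9/223) = +(223/9).
Reduce top mod 9: now compute (7/9).
Reciprocity: 7 ≡ 3 and 9 ≡ 1 (mod 4), so (7/9) = +(9/7).
Reduce top mod 7: now compute (2/7).
Pull out 2: since 7 ≡ 7 (mod 8), (2/7) = +1.
Reached (1/7) = 1. Collecting the sign flips along the way, the symbol is +1.

1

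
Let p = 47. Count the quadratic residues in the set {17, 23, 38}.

1

(17/47) = +1 → QR.
(23/47) = -1 → non-residue.
(38/47) = -1 → non-residue.
Total quadratic residues among the 3: 1.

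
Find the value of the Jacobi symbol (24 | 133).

-1

Pull out 2^3: since 133 ≡ 5 (mod 8), (2/133) = -1, so (2/133)^3 = -1.
Reciprocity: 3 ≡ 3 and 133 ≡ 1 (mod 4), so (3/133) = +(133/3).
Reduce top mod 3: now compute (1/3).
Reached (1/3) = 1. Collecting the sign flips along the way, the symbol is -1.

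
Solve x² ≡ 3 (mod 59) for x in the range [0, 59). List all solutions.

Since 59 ≡ 3 (mod 4), a square root of 3 is 3^((59+1)/4) = 3^15 mod 59.
Repeated squaring: 3^2≡9, 3^4≡22, 3^8≡12 (mod 59).
3^15 = 3^(8+4+2+1) ≡ 48 (mod 59).
Check: 48² = 2304 ≡ 3 (mod 59). The two roots are 11 and 48.

11, 48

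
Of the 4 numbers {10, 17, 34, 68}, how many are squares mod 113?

0

(10/113) = -1 → non-residue.
(17/113) = -1 → non-residue.
(34/113) = -1 → non-residue.
(68/113) = -1 → non-residue.
Total quadratic residues among the 4: 0.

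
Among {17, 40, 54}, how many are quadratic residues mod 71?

(17/71) = -1 → non-residue.
(40/71) = +1 → QR.
(54/71) = +1 → QR.
Total quadratic residues among the 3: 2.

2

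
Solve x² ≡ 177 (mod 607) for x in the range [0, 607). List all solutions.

Since 607 ≡ 3 (mod 4), a square root of 177 is 177^((607+1)/4) = 177^152 mod 607.
Repeated squaring: 177^2≡372, 177^4≡595, 177^8≡144, 177^16≡98, 177^32≡499, 177^64≡131, 177^128≡165 (mod 607).
177^152 = 177^(128+16+8) ≡ 28 (mod 607).
Check: 28² = 784 ≡ 177 (mod 607). The two roots are 28 and 579.

28, 579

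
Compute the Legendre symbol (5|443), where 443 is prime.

Reciprocity: 5 ≡ 1 and 443 ≡ 3 (mod 4), so (5/443) = +(443/5).
Reduce top mod 5: now compute (3/5).
Reciprocity: 3 ≡ 3 and 5 ≡ 1 (mod 4), so (3/5) = +(5/3).
Reduce top mod 3: now compute (2/3).
Pull out 2: since 3 ≡ 3 (mod 8), (2/3) = -1.
Reached (1/3) = 1. Collecting the sign flips along the way, the symbol is -1.

-1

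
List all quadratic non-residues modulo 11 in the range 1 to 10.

2 6 7 8 10

Square k = 1,…,5 (k and 11−k give the same square):
1²=1, 2²=4, 3²=9, 4²≡5, 5²≡3 (mod 11).
The residues are {1, 3, 4, 5, 9}; the non-residues are the remaining 5 nonzero classes.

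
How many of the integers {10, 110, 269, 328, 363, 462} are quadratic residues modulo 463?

(10/463) = -1 → non-residue.
(110/463) = +1 → QR.
(269/463) = -1 → non-residue.
(328/463) = -1 → non-residue.
(363/463) = -1 → non-residue.
(462/463) = -1 → non-residue.
Total quadratic residues among the 6: 1.

1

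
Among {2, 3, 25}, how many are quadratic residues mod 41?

(2/41) = +1 → QR.
(3/41) = -1 → non-residue.
(25/41) = +1 → QR.
Total quadratic residues among the 3: 2.

2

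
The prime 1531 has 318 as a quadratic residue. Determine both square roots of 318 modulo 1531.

43, 1488

Since 1531 ≡ 3 (mod 4), a square root of 318 is 318^((1531+1)/4) = 318^383 mod 1531.
Repeated squaring: 318^2≡78, 318^4≡1491, 318^8≡69, 318^16≡168, 318^32≡666, 318^64≡1097, 318^128≡43, 318^256≡318 (mod 1531).
318^383 = 318^(256+64+32+16+8+4+2+1) ≡ 43 (mod 1531).
Check: 43² = 1849 ≡ 318 (mod 1531). The two roots are 43 and 1488.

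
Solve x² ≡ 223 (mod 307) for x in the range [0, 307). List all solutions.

60, 247

Since 307 ≡ 3 (mod 4), a square root of 223 is 223^((307+1)/4) = 223^77 mod 307.
Repeated squaring: 223^2≡302, 223^4≡25, 223^8≡11, 223^16≡121, 223^32≡212, 223^64≡122 (mod 307).
223^77 = 223^(64+8+4+1) ≡ 60 (mod 307).
Check: 60² = 3600 ≡ 223 (mod 307). The two roots are 60 and 247.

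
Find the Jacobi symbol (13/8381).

Reciprocity: 13 ≡ 1 and 8381 ≡ 1 (mod 4), so (13/8381) = +(8381/13).
Reduce top mod 13: now compute (9/13).
Reciprocity: 9 ≡ 1 and 13 ≡ 1 (mod 4), so (9/13) = +(13/9).
Reduce top mod 9: now compute (4/9).
Pull out 2^2: since 9 ≡ 1 (mod 8), (2/9) = +1, so (2/9)^2 = +1.
Reached (1/9) = 1. Collecting the sign flips along the way, the symbol is +1.

1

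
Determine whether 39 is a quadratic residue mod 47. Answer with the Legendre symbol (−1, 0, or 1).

Reciprocity: 39 ≡ 3 and 47 ≡ 3 (mod 4), so (39/47) = −(47/39).
Reduce top mod 39: now compute (8/39).
Pull out 2^3: since 39 ≡ 7 (mod 8), (2/39) = +1, so (2/39)^3 = +1.
Reached (1/39) = 1. Collecting the sign flips along the way, the symbol is -1.

-1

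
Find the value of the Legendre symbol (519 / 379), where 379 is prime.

-1

Euler's criterion: (519/379) ≡ 140^189 (mod 379).
140^2 ≡ 271 (mod 379)
140^4 ≡ 294 (mod 379)
140^8 ≡ 24 (mod 379)
140^16 ≡ 197 (mod 379)
140^32 ≡ 151 (mod 379)
140^64 ≡ 61 (mod 379)
140^128 ≡ 310 (mod 379)
140^189 = 140^(128+32+16+8+4+1) ≡ 378 (mod 379).
Result is 378 ≡ −1, so (519/379) = −1.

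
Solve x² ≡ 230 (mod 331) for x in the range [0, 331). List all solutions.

94, 237

Since 331 ≡ 3 (mod 4), a square root of 230 is 230^((331+1)/4) = 230^83 mod 331.
Repeated squaring: 230^2≡271, 230^4≡290, 230^8≡26, 230^16≡14, 230^32≡196, 230^64≡20 (mod 331).
230^83 = 230^(64+16+2+1) ≡ 94 (mod 331).
Check: 94² = 8836 ≡ 230 (mod 331). The two roots are 94 and 237.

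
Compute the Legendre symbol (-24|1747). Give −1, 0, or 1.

First reduce: -24 ≡ 1723 (mod 1747).
Reciprocity: 1723 ≡ 3 and 1747 ≡ 3 (mod 4), so (1723/1747) = −(1747/1723).
Reduce top mod 1723: now compute (24/1723).
Pull out 2^3: since 1723 ≡ 3 (mod 8), (2/1723) = -1, so (2/1723)^3 = -1.
Reciprocity: 3 ≡ 3 and 1723 ≡ 3 (mod 4), so (3/1723) = −(1723/3).
Reduce top mod 3: now compute (1/3).
Reached (1/3) = 1. Collecting the sign flips along the way, the symbol is -1.

-1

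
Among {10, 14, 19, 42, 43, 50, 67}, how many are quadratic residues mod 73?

(10/73) = -1 → non-residue.
(14/73) = -1 → non-residue.
(19/73) = +1 → QR.
(42/73) = -1 → non-residue.
(43/73) = -1 → non-residue.
(50/73) = +1 → QR.
(67/73) = +1 → QR.
Total quadratic residues among the 7: 3.

3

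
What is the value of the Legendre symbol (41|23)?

1

Euler's criterion: (41/23) ≡ 18^11 (mod 23).
18^2 ≡ 2 (mod 23)
18^4 ≡ 4 (mod 23)
18^8 ≡ 16 (mod 23)
18^11 = 18^(8+2+1) ≡ 1 (mod 23).
Result is 1, so (41/23) = 1.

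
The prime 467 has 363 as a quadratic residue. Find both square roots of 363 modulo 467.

42, 425

Since 467 ≡ 3 (mod 4), a square root of 363 is 363^((467+1)/4) = 363^117 mod 467.
Repeated squaring: 363^2≡75, 363^4≡21, 363^8≡441, 363^16≡209, 363^32≡250, 363^64≡389 (mod 467).
363^117 = 363^(64+32+16+4+1) ≡ 425 (mod 467).
Check: 425² = 180625 ≡ 363 (mod 467). The two roots are 42 and 425.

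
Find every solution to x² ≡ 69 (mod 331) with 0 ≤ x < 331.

Since 331 ≡ 3 (mod 4), a square root of 69 is 69^((331+1)/4) = 69^83 mod 331.
Repeated squaring: 69^2≡127, 69^4≡241, 69^8≡156, 69^16≡173, 69^32≡139, 69^64≡123 (mod 331).
69^83 = 69^(64+16+2+1) ≡ 20 (mod 331).
Check: 20² = 400 ≡ 69 (mod 331). The two roots are 20 and 311.

20, 311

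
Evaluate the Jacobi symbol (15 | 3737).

Reciprocity: 15 ≡ 3 and 3737 ≡ 1 (mod 4), so (15/3737) = +(3737/15).
Reduce top mod 15: now compute (2/15).
Pull out 2: since 15 ≡ 7 (mod 8), (2/15) = +1.
Reached (1/15) = 1. Collecting the sign flips along the way, the symbol is +1.

1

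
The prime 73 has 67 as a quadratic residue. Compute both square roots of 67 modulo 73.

73 ≡ 1 (mod 4), so we find a root by search.
Trying successive values, 33² = 1089 ≡ 67 (mod 73). The other root is 73 − 33 = 40.

33, 40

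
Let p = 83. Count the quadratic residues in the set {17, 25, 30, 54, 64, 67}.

(17/83) = +1 → QR.
(25/83) = +1 → QR.
(30/83) = +1 → QR.
(54/83) = -1 → non-residue.
(64/83) = +1 → QR.
(67/83) = -1 → non-residue.
Total quadratic residues among the 6: 4.

4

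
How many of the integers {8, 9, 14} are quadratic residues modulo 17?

2

(8/17) = +1 → QR.
(9/17) = +1 → QR.
(14/17) = -1 → non-residue.
Total quadratic residues among the 3: 2.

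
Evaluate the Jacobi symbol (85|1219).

-1

Reciprocity: 85 ≡ 1 and 1219 ≡ 3 (mod 4), so (85/1219) = +(1219/85).
Reduce top mod 85: now compute (29/85).
Reciprocity: 29 ≡ 1 and 85 ≡ 1 (mod 4), so (29/85) = +(85/29).
Reduce top mod 29: now compute (27/29).
Reciprocity: 27 ≡ 3 and 29 ≡ 1 (mod 4), so (27/29) = +(29/27).
Reduce top mod 27: now compute (2/27).
Pull out 2: since 27 ≡ 3 (mod 8), (2/27) = -1.
Reached (1/27) = 1. Collecting the sign flips along the way, the symbol is -1.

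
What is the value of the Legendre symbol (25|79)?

1

Reciprocity: 25 ≡ 1 and 79 ≡ 3 (mod 4), so (25/79) = +(79/25).
Reduce top mod 25: now compute (4/25).
Pull out 2^2: since 25 ≡ 1 (mod 8), (2/25) = +1, so (2/25)^2 = +1.
Reached (1/25) = 1. Collecting the sign flips along the way, the symbol is +1.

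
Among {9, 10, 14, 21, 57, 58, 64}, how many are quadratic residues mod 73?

3

(9/73) = +1 → QR.
(10/73) = -1 → non-residue.
(14/73) = -1 → non-residue.
(21/73) = -1 → non-residue.
(57/73) = +1 → QR.
(58/73) = -1 → non-residue.
(64/73) = +1 → QR.
Total quadratic residues among the 7: 3.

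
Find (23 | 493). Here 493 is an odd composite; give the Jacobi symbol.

Reciprocity: 23 ≡ 3 and 493 ≡ 1 (mod 4), so (23/493) = +(493/23).
Reduce top mod 23: now compute (10/23).
Pull out 2: since 23 ≡ 7 (mod 8), (2/23) = +1.
Reciprocity: 5 ≡ 1 and 23 ≡ 3 (mod 4), so (5/23) = +(23/5).
Reduce top mod 5: now compute (3/5).
Reciprocity: 3 ≡ 3 and 5 ≡ 1 (mod 4), so (3/5) = +(5/3).
Reduce top mod 3: now compute (2/3).
Pull out 2: since 3 ≡ 3 (mod 8), (2/3) = -1.
Reached (1/3) = 1. Collecting the sign flips along the way, the symbol is -1.

-1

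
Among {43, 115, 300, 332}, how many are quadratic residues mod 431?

(43/431) = -1 → non-residue.
(115/431) = +1 → QR.
(300/431) = +1 → QR.
(332/431) = -1 → non-residue.
Total quadratic residues among the 4: 2.

2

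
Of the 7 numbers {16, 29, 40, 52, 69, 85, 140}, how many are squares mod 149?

5

(16/149) = +1 → QR.
(29/149) = +1 → QR.
(40/149) = -1 → non-residue.
(52/149) = -1 → non-residue.
(69/149) = +1 → QR.
(85/149) = +1 → QR.
(140/149) = +1 → QR.
Total quadratic residues among the 7: 5.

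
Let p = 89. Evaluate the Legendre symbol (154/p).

-1

First reduce: 154 ≡ 65 (mod 89).
Reciprocity: 65 ≡ 1 and 89 ≡ 1 (mod 4), so (65/89) = +(89/65).
Reduce top mod 65: now compute (24/65).
Pull out 2^3: since 65 ≡ 1 (mod 8), (2/65) = +1, so (2/65)^3 = +1.
Reciprocity: 3 ≡ 3 and 65 ≡ 1 (mod 4), so (3/65) = +(65/3).
Reduce top mod 3: now compute (2/3).
Pull out 2: since 3 ≡ 3 (mod 8), (2/3) = -1.
Reached (1/3) = 1. Collecting the sign flips along the way, the symbol is -1.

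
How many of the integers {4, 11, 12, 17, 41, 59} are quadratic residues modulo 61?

(4/61) = +1 → QR.
(11/61) = -1 → non-residue.
(12/61) = +1 → QR.
(17/61) = -1 → non-residue.
(41/61) = +1 → QR.
(59/61) = -1 → non-residue.
Total quadratic residues among the 6: 3.

3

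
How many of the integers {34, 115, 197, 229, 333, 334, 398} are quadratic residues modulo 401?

(34/401) = -1 → non-residue.
(115/401) = -1 → non-residue.
(197/401) = +1 → QR.
(229/401) = +1 → QR.
(333/401) = -1 → non-residue.
(334/401) = -1 → non-residue.
(398/401) = -1 → non-residue.
Total quadratic residues among the 7: 2.

2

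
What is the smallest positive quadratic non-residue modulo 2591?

7

(2/2591) = +1, so 2 is a residue.
(3/2591) = +1, so 3 is a residue.
(4/2591) = +1, so 4 is a residue.
(5/2591) = +1, so 5 is a residue.
(6/2591) = +1, so 6 is a residue.
(7/2591) = −1, so 7 is the smallest positive non-residue mod 2591.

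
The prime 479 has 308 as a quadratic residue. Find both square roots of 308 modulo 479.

97, 382

Since 479 ≡ 3 (mod 4), a square root of 308 is 308^((479+1)/4) = 308^120 mod 479.
Repeated squaring: 308^2≡22, 308^4≡5, 308^8≡25, 308^16≡146, 308^32≡240, 308^64≡120 (mod 479).
308^120 = 308^(64+32+16+8) ≡ 97 (mod 479).
Check: 97² = 9409 ≡ 308 (mod 479). The two roots are 97 and 382.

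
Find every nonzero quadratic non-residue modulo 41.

Square k = 1,…,20 (k and 41−k give the same square):
1²=1, 2²=4, 3²=9, 4²=16, 5²=25, 6²=36, 7²≡8, 8²≡23, 9²≡40, 10²≡18, 11²≡39, 12²≡21, 13²≡5, 14²≡32, 15²≡20, 16²≡10, 17²≡2, 18²≡37, 19²≡33, 20²≡31 (mod 41).
The residues are {1, 2, 4, 5, 8, 9, 10, 16, 18, 20, 21, 23, 25, 31, 32, 33, 36, 37, 39, 40}; the non-residues are the remaining 20 nonzero classes.

3 6 7 11 12 13 14 15 17 19 22 24 26 27 28 29 30 34 35 38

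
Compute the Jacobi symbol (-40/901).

First reduce: -40 ≡ 861 (mod 901).
Reciprocity: 861 ≡ 1 and 901 ≡ 1 (mod 4), so (861/901) = +(901/861).
Reduce top mod 861: now compute (40/861).
Pull out 2^3: since 861 ≡ 5 (mod 8), (2/861) = -1, so (2/861)^3 = -1.
Reciprocity: 5 ≡ 1 and 861 ≡ 1 (mod 4), so (5/861) = +(861/5).
Reduce top mod 5: now compute (1/5).
Reached (1/5) = 1. Collecting the sign flips along the way, the symbol is -1.

-1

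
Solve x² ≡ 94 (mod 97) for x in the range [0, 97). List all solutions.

26, 71

97 ≡ 1 (mod 4), so we find a root by search.
Trying successive values, 26² = 676 ≡ 94 (mod 97). The other root is 97 − 26 = 71.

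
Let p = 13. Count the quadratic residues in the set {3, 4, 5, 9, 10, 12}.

(3/13) = +1 → QR.
(4/13) = +1 → QR.
(5/13) = -1 → non-residue.
(9/13) = +1 → QR.
(10/13) = +1 → QR.
(12/13) = +1 → QR.
Total quadratic residues among the 6: 5.

5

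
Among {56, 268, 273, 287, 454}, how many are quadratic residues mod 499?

(56/499) = +1 → QR.
(268/499) = +1 → QR.
(273/499) = -1 → non-residue.
(287/499) = +1 → QR.
(454/499) = -1 → non-residue.
Total quadratic residues among the 5: 3.

3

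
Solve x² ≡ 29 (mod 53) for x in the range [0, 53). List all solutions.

20, 33

53 ≡ 1 (mod 4), so we find a root by search.
Trying successive values, 20² = 400 ≡ 29 (mod 53). The other root is 53 − 20 = 33.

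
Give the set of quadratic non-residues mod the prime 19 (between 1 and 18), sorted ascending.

Square k = 1,…,9 (k and 19−k give the same square):
1²=1, 2²=4, 3²=9, 4²=16, 5²≡6, 6²≡17, 7²≡11, 8²≡7, 9²≡5 (mod 19).
The residues are {1, 4, 5, 6, 7, 9, 11, 16, 17}; the non-residues are the remaining 9 nonzero classes.

2, 3, 8, 10, 12, 13, 14, 15, 18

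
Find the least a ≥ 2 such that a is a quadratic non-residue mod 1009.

(2/1009) = +1, so 2 is a residue.
(3/1009) = +1, so 3 is a residue.
(4/1009) = +1, so 4 is a residue.
(5/1009) = +1, so 5 is a residue.
(6/1009) = +1, so 6 is a residue.
(7/1009) = +1, so 7 is a residue.
(8/1009) = +1, so 8 is a residue.
(9/1009) = +1, so 9 is a residue.
(10/1009) = +1, so 10 is a residue.
(11/1009) = −1, so 11 is the smallest positive non-residue mod 1009.

11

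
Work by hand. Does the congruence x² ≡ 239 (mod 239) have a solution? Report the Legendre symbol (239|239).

0

First reduce: 239 ≡ 0 (mod 239).
Top reduces to 0: gcd > 1, so the symbol is 0.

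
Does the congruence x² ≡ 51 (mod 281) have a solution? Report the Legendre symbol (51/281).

Reciprocity: 51 ≡ 3 and 281 ≡ 1 (mod 4), so (51/281) = +(281/51).
Reduce top mod 51: now compute (26/51).
Pull out 2: since 51 ≡ 3 (mod 8), (2/51) = -1.
Reciprocity: 13 ≡ 1 and 51 ≡ 3 (mod 4), so (13/51) = +(51/13).
Reduce top mod 13: now compute (12/13).
Pull out 2^2: since 13 ≡ 5 (mod 8), (2/13) = -1, so (2/13)^2 = +1.
Reciprocity: 3 ≡ 3 and 13 ≡ 1 (mod 4), so (3/13) = +(13/3).
Reduce top mod 3: now compute (1/3).
Reached (1/3) = 1. Collecting the sign flips along the way, the symbol is -1.

-1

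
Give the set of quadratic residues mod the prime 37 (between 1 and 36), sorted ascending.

Square k = 1,…,18 (k and 37−k give the same square):
1²=1, 2²=4, 3²=9, 4²=16, 5²=25, 6²=36, 7²≡12, 8²≡27, 9²≡7, 10²≡26, 11²≡10, 12²≡33, 13²≡21, 14²≡11, 15²≡3, 16²≡34, 17²≡30, 18²≡28 (mod 37).
So the quadratic residues mod 37 are {1, 3, 4, 7, 9, 10, 11, 12, 16, 21, 25, 26, 27, 28, 30, 33, 34, 36}.

1,3,4,7,9,10,11,12,16,21,25,26,27,28,30,33,34,36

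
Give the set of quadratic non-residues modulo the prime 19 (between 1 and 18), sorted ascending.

2,3,8,10,12,13,14,15,18

Square k = 1,…,9 (k and 19−k give the same square):
1²=1, 2²=4, 3²=9, 4²=16, 5²≡6, 6²≡17, 7²≡11, 8²≡7, 9²≡5 (mod 19).
The residues are {1, 4, 5, 6, 7, 9, 11, 16, 17}; the non-residues are the remaining 9 nonzero classes.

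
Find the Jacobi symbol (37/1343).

1

Reciprocity: 37 ≡ 1 and 1343 ≡ 3 (mod 4), so (37/1343) = +(1343/37).
Reduce top mod 37: now compute (11/37).
Reciprocity: 11 ≡ 3 and 37 ≡ 1 (mod 4), so (11/37) = +(37/11).
Reduce top mod 11: now compute (4/11).
Pull out 2^2: since 11 ≡ 3 (mod 8), (2/11) = -1, so (2/11)^2 = +1.
Reached (1/11) = 1. Collecting the sign flips along the way, the symbol is +1.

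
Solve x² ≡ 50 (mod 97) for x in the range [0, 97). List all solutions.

97 ≡ 1 (mod 4), so we find a root by search.
Trying successive values, 27² = 729 ≡ 50 (mod 97). The other root is 97 − 27 = 70.

27, 70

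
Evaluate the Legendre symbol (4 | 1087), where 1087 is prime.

1

Pull out 2^2: since 1087 ≡ 7 (mod 8), (2/1087) = +1, so (2/1087)^2 = +1.
Reached (1/1087) = 1. Collecting the sign flips along the way, the symbol is +1.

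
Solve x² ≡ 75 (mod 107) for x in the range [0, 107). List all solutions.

17, 90

Since 107 ≡ 3 (mod 4), a square root of 75 is 75^((107+1)/4) = 75^27 mod 107.
Repeated squaring: 75^2≡61, 75^4≡83, 75^8≡41, 75^16≡76 (mod 107).
75^27 = 75^(16+8+2+1) ≡ 90 (mod 107).
Check: 90² = 8100 ≡ 75 (mod 107). The two roots are 17 and 90.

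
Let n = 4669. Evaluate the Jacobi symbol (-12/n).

1

First reduce: -12 ≡ 4657 (mod 4669).
Reciprocity: 4657 ≡ 1 and 4669 ≡ 1 (mod 4), so (4657/4669) = +(4669/4657).
Reduce top mod 4657: now compute (12/4657).
Pull out 2^2: since 4657 ≡ 1 (mod 8), (2/4657) = +1, so (2/4657)^2 = +1.
Reciprocity: 3 ≡ 3 and 4657 ≡ 1 (mod 4), so (3/4657) = +(4657/3).
Reduce top mod 3: now compute (1/3).
Reached (1/3) = 1. Collecting the sign flips along the way, the symbol is +1.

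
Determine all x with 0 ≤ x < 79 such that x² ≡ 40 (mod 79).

Since 79 ≡ 3 (mod 4), a square root of 40 is 40^((79+1)/4) = 40^20 mod 79.
Repeated squaring: 40^2≡20, 40^4≡5, 40^8≡25, 40^16≡72 (mod 79).
40^20 = 40^(16+4) ≡ 44 (mod 79).
Check: 44² = 1936 ≡ 40 (mod 79). The two roots are 35 and 44.

35, 44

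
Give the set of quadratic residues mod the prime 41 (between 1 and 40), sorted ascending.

1,2,4,5,8,9,10,16,18,20,21,23,25,31,32,33,36,37,39,40

Square k = 1,…,20 (k and 41−k give the same square):
1²=1, 2²=4, 3²=9, 4²=16, 5²=25, 6²=36, 7²≡8, 8²≡23, 9²≡40, 10²≡18, 11²≡39, 12²≡21, 13²≡5, 14²≡32, 15²≡20, 16²≡10, 17²≡2, 18²≡37, 19²≡33, 20²≡31 (mod 41).
So the quadratic residues mod 41 are {1, 2, 4, 5, 8, 9, 10, 16, 18, 20, 21, 23, 25, 31, 32, 33, 36, 37, 39, 40}.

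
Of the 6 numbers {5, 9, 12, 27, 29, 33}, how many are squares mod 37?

4

(5/37) = -1 → non-residue.
(9/37) = +1 → QR.
(12/37) = +1 → QR.
(27/37) = +1 → QR.
(29/37) = -1 → non-residue.
(33/37) = +1 → QR.
Total quadratic residues among the 6: 4.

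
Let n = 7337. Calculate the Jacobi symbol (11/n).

0

Reciprocity: 11 ≡ 3 and 7337 ≡ 1 (mod 4), so (11/7337) = +(7337/11).
Reduce top mod 11: now compute (0/11).
Top reduces to 0: gcd > 1, so the symbol is 0.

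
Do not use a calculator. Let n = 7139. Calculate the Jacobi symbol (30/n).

Pull out 2: since 7139 ≡ 3 (mod 8), (2/7139) = -1.
Reciprocity: 15 ≡ 3 and 7139 ≡ 3 (mod 4), so (15/7139) = −(7139/15).
Reduce top mod 15: now compute (14/15).
Pull out 2: since 15 ≡ 7 (mod 8), (2/15) = +1.
Reciprocity: 7 ≡ 3 and 15 ≡ 3 (mod 4), so (7/15) = −(15/7).
Reduce top mod 7: now compute (1/7).
Reached (1/7) = 1. Collecting the sign flips along the way, the symbol is -1.

-1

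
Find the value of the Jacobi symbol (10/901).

Pull out 2: since 901 ≡ 5 (mod 8), (2/901) = -1.
Reciprocity: 5 ≡ 1 and 901 ≡ 1 (mod 4), so (5/901) = +(901/5).
Reduce top mod 5: now compute (1/5).
Reached (1/5) = 1. Collecting the sign flips along the way, the symbol is -1.

-1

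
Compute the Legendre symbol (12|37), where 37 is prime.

Pull out 2^2: since 37 ≡ 5 (mod 8), (2/37) = -1, so (2/37)^2 = +1.
Reciprocity: 3 ≡ 3 and 37 ≡ 1 (mod 4), so (3/37) = +(37/3).
Reduce top mod 3: now compute (1/3).
Reached (1/3) = 1. Collecting the sign flips along the way, the symbol is +1.

1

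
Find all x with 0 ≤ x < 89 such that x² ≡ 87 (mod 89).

40, 49

89 ≡ 1 (mod 4), so we find a root by search.
Trying successive values, 40² = 1600 ≡ 87 (mod 89). The other root is 89 − 40 = 49.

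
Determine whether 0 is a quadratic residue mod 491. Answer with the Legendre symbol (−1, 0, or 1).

Top reduces to 0: gcd > 1, so the symbol is 0.

0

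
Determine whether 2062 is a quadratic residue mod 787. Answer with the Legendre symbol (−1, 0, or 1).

1

Euler's criterion: (2062/787) ≡ 488^393 (mod 787).
488^2 ≡ 470 (mod 787)
488^4 ≡ 540 (mod 787)
488^8 ≡ 410 (mod 787)
488^16 ≡ 469 (mod 787)
488^32 ≡ 388 (mod 787)
488^64 ≡ 227 (mod 787)
488^128 ≡ 374 (mod 787)
488^256 ≡ 577 (mod 787)
488^393 = 488^(256+128+8+1) ≡ 1 (mod 787).
Result is 1, so (2062/787) = 1.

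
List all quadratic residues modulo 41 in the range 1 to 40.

Square k = 1,…,20 (k and 41−k give the same square):
1²=1, 2²=4, 3²=9, 4²=16, 5²=25, 6²=36, 7²≡8, 8²≡23, 9²≡40, 10²≡18, 11²≡39, 12²≡21, 13²≡5, 14²≡32, 15²≡20, 16²≡10, 17²≡2, 18²≡37, 19²≡33, 20²≡31 (mod 41).
So the quadratic residues mod 41 are {1, 2, 4, 5, 8, 9, 10, 16, 18, 20, 21, 23, 25, 31, 32, 33, 36, 37, 39, 40}.

1, 2, 4, 5, 8, 9, 10, 16, 18, 20, 21, 23, 25, 31, 32, 33, 36, 37, 39, 40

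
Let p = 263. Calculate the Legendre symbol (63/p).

-1

Euler's criterion: (63/263) ≡ 63^131 (mod 263).
63^2 ≡ 24 (mod 263)
63^4 ≡ 50 (mod 263)
63^8 ≡ 133 (mod 263)
63^16 ≡ 68 (mod 263)
63^32 ≡ 153 (mod 263)
63^64 ≡ 2 (mod 263)
63^128 ≡ 4 (mod 263)
63^131 = 63^(128+2+1) ≡ 262 (mod 263).
Result is 262 ≡ −1, so (63/263) = −1.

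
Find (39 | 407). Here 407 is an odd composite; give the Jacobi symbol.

Reciprocity: 39 ≡ 3 and 407 ≡ 3 (mod 4), so (39/407) = −(407/39).
Reduce top mod 39: now compute (17/39).
Reciprocity: 17 ≡ 1 and 39 ≡ 3 (mod 4), so (17/39) = +(39/17).
Reduce top mod 17: now compute (5/17).
Reciprocity: 5 ≡ 1 and 17 ≡ 1 (mod 4), so (5/17) = +(17/5).
Reduce top mod 5: now compute (2/5).
Pull out 2: since 5 ≡ 5 (mod 8), (2/5) = -1.
Reached (1/5) = 1. Collecting the sign flips along the way, the symbol is +1.

1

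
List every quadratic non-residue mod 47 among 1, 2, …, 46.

Square k = 1,…,23 (k and 47−k give the same square):
1²=1, 2²=4, 3²=9, 4²=16, 5²=25, 6²=36, 7²≡2, 8²≡17, 9²≡34, 10²≡6, 11²≡27, 12²≡3, 13²≡28, 14²≡8, 15²≡37, 16²≡21, 17²≡7, 18²≡42, 19²≡32, 20²≡24, 21²≡18, 22²≡14, 23²≡12 (mod 47).
The residues are {1, 2, 3, 4, 6, 7, 8, 9, 12, 14, 16, 17, 18, 21, 24, 25, 27, 28, 32, 34, 36, 37, 42}; the non-residues are the remaining 23 nonzero classes.

5 10 11 13 15 19 20 22 23 26 29 30 31 33 35 38 39 40 41 43 44 45 46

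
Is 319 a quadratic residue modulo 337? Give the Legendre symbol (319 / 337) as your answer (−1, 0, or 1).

Reciprocity: 319 ≡ 3 and 337 ≡ 1 (mod 4), so (319/337) = +(337/319).
Reduce top mod 319: now compute (18/319).
Pull out 2: since 319 ≡ 7 (mod 8), (2/319) = +1.
Reciprocity: 9 ≡ 1 and 319 ≡ 3 (mod 4), so (9/319) = +(319/9).
Reduce top mod 9: now compute (4/9).
Pull out 2^2: since 9 ≡ 1 (mod 8), (2/9) = +1, so (2/9)^2 = +1.
Reached (1/9) = 1. Collecting the sign flips along the way, the symbol is +1.

1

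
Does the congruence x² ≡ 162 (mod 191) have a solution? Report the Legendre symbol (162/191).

1

Euler's criterion: (162/191) ≡ 162^95 (mod 191).
162^2 ≡ 77 (mod 191)
162^4 ≡ 8 (mod 191)
162^8 ≡ 64 (mod 191)
162^16 ≡ 85 (mod 191)
162^32 ≡ 158 (mod 191)
162^64 ≡ 134 (mod 191)
162^95 = 162^(64+16+8+4+2+1) ≡ 1 (mod 191).
Result is 1, so (162/191) = 1.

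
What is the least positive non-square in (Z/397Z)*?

(2/397) = −1, so 2 is the smallest positive non-residue mod 397.

2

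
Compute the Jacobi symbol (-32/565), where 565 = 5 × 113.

First reduce: -32 ≡ 533 (mod 565).
Reciprocity: 533 ≡ 1 and 565 ≡ 1 (mod 4), so (533/565) = +(565/533).
Reduce top mod 533: now compute (32/533).
Pull out 2^5: since 533 ≡ 5 (mod 8), (2/533) = -1, so (2/533)^5 = -1.
Reached (1/533) = 1. Collecting the sign flips along the way, the symbol is -1.

-1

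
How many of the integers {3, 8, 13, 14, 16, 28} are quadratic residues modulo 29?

(3/29) = -1 → non-residue.
(8/29) = -1 → non-residue.
(13/29) = +1 → QR.
(14/29) = -1 → non-residue.
(16/29) = +1 → QR.
(28/29) = +1 → QR.
Total quadratic residues among the 6: 3.

3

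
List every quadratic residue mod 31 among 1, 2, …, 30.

1,2,4,5,7,8,9,10,14,16,18,19,20,25,28

Square k = 1,…,15 (k and 31−k give the same square):
1²=1, 2²=4, 3²=9, 4²=16, 5²=25, 6²≡5, 7²≡18, 8²≡2, 9²≡19, 10²≡7, 11²≡28, 12²≡20, 13²≡14, 14²≡10, 15²≡8 (mod 31).
So the quadratic residues mod 31 are {1, 2, 4, 5, 7, 8, 9, 10, 14, 16, 18, 19, 20, 25, 28}.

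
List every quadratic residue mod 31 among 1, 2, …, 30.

Square k = 1,…,15 (k and 31−k give the same square):
1²=1, 2²=4, 3²=9, 4²=16, 5²=25, 6²≡5, 7²≡18, 8²≡2, 9²≡19, 10²≡7, 11²≡28, 12²≡20, 13²≡14, 14²≡10, 15²≡8 (mod 31).
So the quadratic residues mod 31 are {1, 2, 4, 5, 7, 8, 9, 10, 14, 16, 18, 19, 20, 25, 28}.

1,2,4,5,7,8,9,10,14,16,18,19,20,25,28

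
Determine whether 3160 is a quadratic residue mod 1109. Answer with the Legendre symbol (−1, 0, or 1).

Euler's criterion: (3160/1109) ≡ 942^554 (mod 1109).
942^2 ≡ 164 (mod 1109)
942^4 ≡ 280 (mod 1109)
942^8 ≡ 770 (mod 1109)
942^16 ≡ 694 (mod 1109)
942^32 ≡ 330 (mod 1109)
942^64 ≡ 218 (mod 1109)
942^128 ≡ 946 (mod 1109)
942^256 ≡ 1062 (mod 1109)
942^512 ≡ 1100 (mod 1109)
942^554 = 942^(512+32+8+2) ≡ 1 (mod 1109).
Result is 1, so (3160/1109) = 1.

1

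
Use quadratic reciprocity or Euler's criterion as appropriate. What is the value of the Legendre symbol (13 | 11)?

-1

Euler's criterion: (13/11) ≡ 2^5 (mod 11).
2^2 ≡ 4 (mod 11)
2^4 ≡ 5 (mod 11)
2^5 = 2^(4+1) ≡ 10 (mod 11).
Result is 10 ≡ −1, so (13/11) = −1.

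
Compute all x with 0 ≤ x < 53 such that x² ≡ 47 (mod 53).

10, 43

53 ≡ 1 (mod 4), so we find a root by search.
Trying successive values, 10² = 100 ≡ 47 (mod 53). The other root is 53 − 10 = 43.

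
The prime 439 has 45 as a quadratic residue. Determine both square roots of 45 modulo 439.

22, 417

Since 439 ≡ 3 (mod 4), a square root of 45 is 45^((439+1)/4) = 45^110 mod 439.
Repeated squaring: 45^2≡269, 45^4≡365, 45^8≡208, 45^16≡242, 45^32≡177, 45^64≡160 (mod 439).
45^110 = 45^(64+32+8+4+2) ≡ 22 (mod 439).
Check: 22² = 484 ≡ 45 (mod 439). The two roots are 22 and 417.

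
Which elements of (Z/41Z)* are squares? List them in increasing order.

Square k = 1,…,20 (k and 41−k give the same square):
1²=1, 2²=4, 3²=9, 4²=16, 5²=25, 6²=36, 7²≡8, 8²≡23, 9²≡40, 10²≡18, 11²≡39, 12²≡21, 13²≡5, 14²≡32, 15²≡20, 16²≡10, 17²≡2, 18²≡37, 19²≡33, 20²≡31 (mod 41).
So the quadratic residues mod 41 are {1, 2, 4, 5, 8, 9, 10, 16, 18, 20, 21, 23, 25, 31, 32, 33, 36, 37, 39, 40}.

1, 2, 4, 5, 8, 9, 10, 16, 18, 20, 21, 23, 25, 31, 32, 33, 36, 37, 39, 40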